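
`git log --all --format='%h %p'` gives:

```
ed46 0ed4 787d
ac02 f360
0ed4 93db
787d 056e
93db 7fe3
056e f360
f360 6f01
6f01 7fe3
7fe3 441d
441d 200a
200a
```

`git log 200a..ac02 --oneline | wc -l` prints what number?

5

Reachable from ac02: {200a, 441d, 6f01, 7fe3, ac02, f360}.
Reachable from 200a: {200a}.
In ac02's history but not 200a's: {441d, 6f01, 7fe3, ac02, f360} — 5 commits.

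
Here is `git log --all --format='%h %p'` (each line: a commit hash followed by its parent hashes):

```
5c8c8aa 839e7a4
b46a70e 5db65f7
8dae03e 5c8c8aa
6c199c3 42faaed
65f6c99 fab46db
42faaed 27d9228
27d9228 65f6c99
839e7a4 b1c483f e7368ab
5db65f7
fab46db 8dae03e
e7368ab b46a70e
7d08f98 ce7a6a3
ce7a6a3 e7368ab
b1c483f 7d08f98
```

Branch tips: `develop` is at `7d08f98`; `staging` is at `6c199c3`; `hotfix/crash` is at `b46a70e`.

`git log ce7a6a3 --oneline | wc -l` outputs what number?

Walking parent pointers from ce7a6a3: reachable set = {5db65f7, b46a70e, ce7a6a3, e7368ab}.
That is 4 commits.

4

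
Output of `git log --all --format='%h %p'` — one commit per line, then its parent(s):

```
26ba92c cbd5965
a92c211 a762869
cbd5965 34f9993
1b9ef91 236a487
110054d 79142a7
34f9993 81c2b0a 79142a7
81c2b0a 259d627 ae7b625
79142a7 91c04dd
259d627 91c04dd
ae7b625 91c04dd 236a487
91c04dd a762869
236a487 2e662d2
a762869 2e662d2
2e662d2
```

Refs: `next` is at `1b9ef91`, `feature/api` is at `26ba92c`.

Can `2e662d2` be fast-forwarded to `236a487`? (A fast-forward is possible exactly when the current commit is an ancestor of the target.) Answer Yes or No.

Yes

A fast-forward from 2e662d2 to 236a487 is possible iff 2e662d2 is an ancestor of 236a487.
Ancestors of 236a487: {236a487, 2e662d2}.
2e662d2 is among them, so fast-forward is possible.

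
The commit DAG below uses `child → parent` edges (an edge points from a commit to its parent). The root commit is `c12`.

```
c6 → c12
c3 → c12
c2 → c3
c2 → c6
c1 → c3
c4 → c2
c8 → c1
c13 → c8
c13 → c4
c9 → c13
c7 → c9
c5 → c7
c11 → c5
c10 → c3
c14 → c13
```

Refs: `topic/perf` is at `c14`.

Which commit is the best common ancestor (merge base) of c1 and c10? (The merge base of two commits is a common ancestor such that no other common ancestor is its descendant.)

c3

Ancestors of c1: {c1, c12, c3}.
Ancestors of c10: {c10, c12, c3}.
Common ancestors: {c12, c3}.
Among these, c3 is not an ancestor of any other common ancestor — it is the merge base.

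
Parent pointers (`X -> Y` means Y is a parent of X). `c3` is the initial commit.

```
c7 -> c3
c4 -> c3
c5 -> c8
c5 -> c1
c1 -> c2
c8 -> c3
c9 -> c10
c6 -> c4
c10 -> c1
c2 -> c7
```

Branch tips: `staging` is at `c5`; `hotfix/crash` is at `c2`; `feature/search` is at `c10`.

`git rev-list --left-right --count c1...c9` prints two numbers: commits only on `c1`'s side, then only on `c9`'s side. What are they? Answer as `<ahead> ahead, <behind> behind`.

0 ahead, 2 behind

Reachable from c1: {c1, c2, c3, c7}.
Reachable from c9: {c1, c10, c2, c3, c7, c9}.
Only in c1's history (ahead): {} — 0.
Only in c9's history (behind): {c10, c9} — 2.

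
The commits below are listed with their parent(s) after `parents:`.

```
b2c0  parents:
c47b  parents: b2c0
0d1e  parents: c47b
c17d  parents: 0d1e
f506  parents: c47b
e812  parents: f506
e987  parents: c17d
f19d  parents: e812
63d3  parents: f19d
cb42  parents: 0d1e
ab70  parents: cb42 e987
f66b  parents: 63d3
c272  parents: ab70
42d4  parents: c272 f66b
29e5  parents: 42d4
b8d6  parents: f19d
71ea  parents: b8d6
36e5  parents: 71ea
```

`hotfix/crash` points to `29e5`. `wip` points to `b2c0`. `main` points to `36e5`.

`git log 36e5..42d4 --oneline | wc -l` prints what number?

9

Reachable from 42d4: {0d1e, 42d4, 63d3, ab70, b2c0, c17d, c272, c47b, cb42, e812, e987, f19d, f506, f66b}.
Reachable from 36e5: {36e5, 71ea, b2c0, b8d6, c47b, e812, f19d, f506}.
In 42d4's history but not 36e5's: {0d1e, 42d4, 63d3, ab70, c17d, c272, cb42, e987, f66b} — 9 commits.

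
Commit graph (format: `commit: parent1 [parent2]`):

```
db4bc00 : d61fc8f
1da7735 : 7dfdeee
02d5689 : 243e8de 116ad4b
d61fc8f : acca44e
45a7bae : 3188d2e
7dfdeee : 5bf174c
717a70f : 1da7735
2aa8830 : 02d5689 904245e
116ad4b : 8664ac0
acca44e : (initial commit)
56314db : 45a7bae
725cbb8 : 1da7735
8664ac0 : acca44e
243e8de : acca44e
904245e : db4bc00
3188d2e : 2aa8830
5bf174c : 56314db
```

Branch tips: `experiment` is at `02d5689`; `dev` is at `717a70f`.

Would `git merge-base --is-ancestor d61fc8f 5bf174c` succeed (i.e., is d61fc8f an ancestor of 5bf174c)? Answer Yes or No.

Ancestors of 5bf174c (commits reachable by following parents): {02d5689, 116ad4b, 243e8de, 2aa8830, 3188d2e, 45a7bae, 56314db, 5bf174c, 8664ac0, 904245e, acca44e, d61fc8f, db4bc00}.
d61fc8f is in that set, so it is an ancestor of 5bf174c.

Yes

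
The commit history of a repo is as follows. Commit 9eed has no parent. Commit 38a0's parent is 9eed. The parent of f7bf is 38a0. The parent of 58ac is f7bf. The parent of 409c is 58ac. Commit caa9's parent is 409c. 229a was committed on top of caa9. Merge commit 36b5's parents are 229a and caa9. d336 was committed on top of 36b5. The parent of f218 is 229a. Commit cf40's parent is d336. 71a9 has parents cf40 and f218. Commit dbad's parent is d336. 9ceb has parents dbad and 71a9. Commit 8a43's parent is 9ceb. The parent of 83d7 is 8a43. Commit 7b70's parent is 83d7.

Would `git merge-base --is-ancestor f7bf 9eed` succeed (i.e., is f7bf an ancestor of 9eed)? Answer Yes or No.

Ancestors of 9eed: {9eed}.
f7bf is not in that set, so it is not an ancestor of 9eed.

No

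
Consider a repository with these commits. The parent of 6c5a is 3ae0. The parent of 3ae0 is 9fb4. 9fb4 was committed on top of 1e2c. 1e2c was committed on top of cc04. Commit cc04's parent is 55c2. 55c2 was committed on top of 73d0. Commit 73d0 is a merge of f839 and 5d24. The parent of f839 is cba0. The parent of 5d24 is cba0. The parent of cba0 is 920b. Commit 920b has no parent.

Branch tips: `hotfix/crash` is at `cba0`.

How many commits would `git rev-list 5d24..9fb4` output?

6

Reachable from 9fb4: {1e2c, 55c2, 5d24, 73d0, 920b, 9fb4, cba0, cc04, f839}.
Reachable from 5d24: {5d24, 920b, cba0}.
In 9fb4's history but not 5d24's: {1e2c, 55c2, 73d0, 9fb4, cc04, f839} — 6 commits.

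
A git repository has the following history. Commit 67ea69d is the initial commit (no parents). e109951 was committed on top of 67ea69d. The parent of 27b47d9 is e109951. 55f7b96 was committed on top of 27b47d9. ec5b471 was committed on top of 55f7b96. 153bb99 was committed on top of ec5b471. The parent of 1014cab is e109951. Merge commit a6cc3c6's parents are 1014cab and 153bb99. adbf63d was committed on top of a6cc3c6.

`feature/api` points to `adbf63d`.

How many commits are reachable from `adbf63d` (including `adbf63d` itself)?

Walking parent pointers from adbf63d: reachable set = {1014cab, 153bb99, 27b47d9, 55f7b96, 67ea69d, a6cc3c6, adbf63d, e109951, ec5b471}.
That is 9 commits.

9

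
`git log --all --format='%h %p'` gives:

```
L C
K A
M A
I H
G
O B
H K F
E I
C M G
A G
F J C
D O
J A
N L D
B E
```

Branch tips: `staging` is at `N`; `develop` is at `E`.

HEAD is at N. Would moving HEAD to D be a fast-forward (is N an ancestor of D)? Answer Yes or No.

No

A fast-forward from N to D is possible iff N is an ancestor of D.
Ancestors of D: {A, B, C, D, E, F, G, H, I, J, K, M, O}.
N is not among them, so fast-forward is not possible.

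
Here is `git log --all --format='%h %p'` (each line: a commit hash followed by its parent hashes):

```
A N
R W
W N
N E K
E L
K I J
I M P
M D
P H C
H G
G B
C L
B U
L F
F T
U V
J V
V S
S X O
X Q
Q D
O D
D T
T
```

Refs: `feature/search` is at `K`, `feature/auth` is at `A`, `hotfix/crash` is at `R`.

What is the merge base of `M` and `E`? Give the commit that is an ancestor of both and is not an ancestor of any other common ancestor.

Ancestors of M: {D, M, T}.
Ancestors of E: {E, F, L, T}.
Common ancestors: {T}.
The only common ancestor is T, so it is the merge base.

T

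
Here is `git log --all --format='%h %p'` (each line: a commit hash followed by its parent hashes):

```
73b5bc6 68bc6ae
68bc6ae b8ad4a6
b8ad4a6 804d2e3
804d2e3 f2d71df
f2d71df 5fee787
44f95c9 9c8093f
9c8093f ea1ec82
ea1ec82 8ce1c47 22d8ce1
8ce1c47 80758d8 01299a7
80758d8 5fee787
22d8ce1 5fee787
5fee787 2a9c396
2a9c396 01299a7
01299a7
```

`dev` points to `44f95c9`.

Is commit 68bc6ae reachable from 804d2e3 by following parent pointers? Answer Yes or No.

No

Ancestors of 804d2e3: {01299a7, 2a9c396, 5fee787, 804d2e3, f2d71df}.
68bc6ae is not in that set, so it is not an ancestor of 804d2e3.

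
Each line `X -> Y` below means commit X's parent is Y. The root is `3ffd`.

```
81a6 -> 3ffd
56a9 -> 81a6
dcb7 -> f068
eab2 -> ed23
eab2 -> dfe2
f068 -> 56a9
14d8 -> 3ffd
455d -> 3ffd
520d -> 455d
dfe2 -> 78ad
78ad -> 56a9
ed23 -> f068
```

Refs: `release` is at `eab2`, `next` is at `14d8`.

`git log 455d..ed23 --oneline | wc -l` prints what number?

4

Reachable from ed23: {3ffd, 56a9, 81a6, ed23, f068}.
Reachable from 455d: {3ffd, 455d}.
In ed23's history but not 455d's: {56a9, 81a6, ed23, f068} — 4 commits.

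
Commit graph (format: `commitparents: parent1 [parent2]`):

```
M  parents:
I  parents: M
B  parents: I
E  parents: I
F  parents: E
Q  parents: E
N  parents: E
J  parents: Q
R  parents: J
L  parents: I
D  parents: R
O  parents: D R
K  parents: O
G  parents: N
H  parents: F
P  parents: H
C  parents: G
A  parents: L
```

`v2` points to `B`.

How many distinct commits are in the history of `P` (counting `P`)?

Walking parent pointers from P: reachable set = {E, F, H, I, M, P}.
That is 6 commits.

6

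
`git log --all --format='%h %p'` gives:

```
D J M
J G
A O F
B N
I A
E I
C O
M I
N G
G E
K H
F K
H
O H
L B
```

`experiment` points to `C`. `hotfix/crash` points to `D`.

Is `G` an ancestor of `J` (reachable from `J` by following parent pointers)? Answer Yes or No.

Ancestors of J (commits reachable by following parents): {A, E, F, G, H, I, J, K, O}.
G is in that set, so it is an ancestor of J.

Yes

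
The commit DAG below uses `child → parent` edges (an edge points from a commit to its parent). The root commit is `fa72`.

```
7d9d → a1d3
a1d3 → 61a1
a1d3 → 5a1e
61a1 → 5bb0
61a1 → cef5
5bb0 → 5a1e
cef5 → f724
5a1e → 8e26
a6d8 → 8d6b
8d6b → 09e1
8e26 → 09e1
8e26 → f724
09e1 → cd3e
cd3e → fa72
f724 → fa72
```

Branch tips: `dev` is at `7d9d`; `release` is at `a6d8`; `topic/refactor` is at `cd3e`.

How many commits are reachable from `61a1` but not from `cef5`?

6

Reachable from 61a1: {09e1, 5a1e, 5bb0, 61a1, 8e26, cd3e, cef5, f724, fa72}.
Reachable from cef5: {cef5, f724, fa72}.
In 61a1's history but not cef5's: {09e1, 5a1e, 5bb0, 61a1, 8e26, cd3e} — 6 commits.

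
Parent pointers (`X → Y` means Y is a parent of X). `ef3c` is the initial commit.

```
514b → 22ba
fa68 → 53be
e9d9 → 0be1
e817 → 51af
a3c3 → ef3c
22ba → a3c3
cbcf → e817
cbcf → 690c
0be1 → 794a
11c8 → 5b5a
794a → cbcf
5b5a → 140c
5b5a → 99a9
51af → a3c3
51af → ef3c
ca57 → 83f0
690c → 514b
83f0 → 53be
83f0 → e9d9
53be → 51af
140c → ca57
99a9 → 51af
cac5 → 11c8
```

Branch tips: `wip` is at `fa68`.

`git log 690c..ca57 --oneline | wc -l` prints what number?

Reachable from ca57: {0be1, 22ba, 514b, 51af, 53be, 690c, 794a, 83f0, a3c3, ca57, cbcf, e817, e9d9, ef3c}.
Reachable from 690c: {22ba, 514b, 690c, a3c3, ef3c}.
In ca57's history but not 690c's: {0be1, 51af, 53be, 794a, 83f0, ca57, cbcf, e817, e9d9} — 9 commits.

9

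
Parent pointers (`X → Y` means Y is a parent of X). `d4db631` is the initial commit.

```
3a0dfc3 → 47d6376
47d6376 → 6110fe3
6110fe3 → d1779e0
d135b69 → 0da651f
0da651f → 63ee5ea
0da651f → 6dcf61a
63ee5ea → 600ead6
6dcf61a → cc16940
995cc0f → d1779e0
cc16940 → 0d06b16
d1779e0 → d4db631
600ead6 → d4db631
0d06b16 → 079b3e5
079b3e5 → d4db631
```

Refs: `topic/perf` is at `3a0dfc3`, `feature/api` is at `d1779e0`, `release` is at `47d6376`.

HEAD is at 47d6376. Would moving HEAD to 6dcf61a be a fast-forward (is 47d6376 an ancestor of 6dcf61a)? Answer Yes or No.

A fast-forward from 47d6376 to 6dcf61a is possible iff 47d6376 is an ancestor of 6dcf61a.
Ancestors of 6dcf61a: {079b3e5, 0d06b16, 6dcf61a, cc16940, d4db631}.
47d6376 is not among them, so fast-forward is not possible.

No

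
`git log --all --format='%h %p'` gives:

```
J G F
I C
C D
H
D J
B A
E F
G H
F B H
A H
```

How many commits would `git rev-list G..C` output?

Reachable from C: {A, B, C, D, F, G, H, J}.
Reachable from G: {G, H}.
In C's history but not G's: {A, B, C, D, F, J} — 6 commits.

6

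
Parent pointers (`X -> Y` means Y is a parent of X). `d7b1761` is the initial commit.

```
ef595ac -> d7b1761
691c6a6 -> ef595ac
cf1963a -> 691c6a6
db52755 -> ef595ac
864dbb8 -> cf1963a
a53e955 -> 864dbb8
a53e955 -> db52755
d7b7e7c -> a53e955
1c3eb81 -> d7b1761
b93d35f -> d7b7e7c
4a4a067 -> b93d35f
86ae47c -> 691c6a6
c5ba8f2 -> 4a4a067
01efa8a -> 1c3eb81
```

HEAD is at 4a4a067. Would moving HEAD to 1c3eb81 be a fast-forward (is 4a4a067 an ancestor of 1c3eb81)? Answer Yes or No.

A fast-forward from 4a4a067 to 1c3eb81 is possible iff 4a4a067 is an ancestor of 1c3eb81.
Ancestors of 1c3eb81: {1c3eb81, d7b1761}.
4a4a067 is not among them, so fast-forward is not possible.

No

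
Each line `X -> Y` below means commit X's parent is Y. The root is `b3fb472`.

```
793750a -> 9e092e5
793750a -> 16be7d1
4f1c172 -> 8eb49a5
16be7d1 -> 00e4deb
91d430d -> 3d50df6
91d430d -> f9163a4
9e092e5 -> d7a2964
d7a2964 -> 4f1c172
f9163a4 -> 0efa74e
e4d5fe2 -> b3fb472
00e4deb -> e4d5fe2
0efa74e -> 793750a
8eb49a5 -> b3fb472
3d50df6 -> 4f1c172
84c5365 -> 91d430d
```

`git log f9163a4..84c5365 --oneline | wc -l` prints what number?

3

Reachable from 84c5365: {00e4deb, 0efa74e, 16be7d1, 3d50df6, 4f1c172, 793750a, 84c5365, 8eb49a5, 91d430d, 9e092e5, b3fb472, d7a2964, e4d5fe2, f9163a4}.
Reachable from f9163a4: {00e4deb, 0efa74e, 16be7d1, 4f1c172, 793750a, 8eb49a5, 9e092e5, b3fb472, d7a2964, e4d5fe2, f9163a4}.
In 84c5365's history but not f9163a4's: {3d50df6, 84c5365, 91d430d} — 3 commits.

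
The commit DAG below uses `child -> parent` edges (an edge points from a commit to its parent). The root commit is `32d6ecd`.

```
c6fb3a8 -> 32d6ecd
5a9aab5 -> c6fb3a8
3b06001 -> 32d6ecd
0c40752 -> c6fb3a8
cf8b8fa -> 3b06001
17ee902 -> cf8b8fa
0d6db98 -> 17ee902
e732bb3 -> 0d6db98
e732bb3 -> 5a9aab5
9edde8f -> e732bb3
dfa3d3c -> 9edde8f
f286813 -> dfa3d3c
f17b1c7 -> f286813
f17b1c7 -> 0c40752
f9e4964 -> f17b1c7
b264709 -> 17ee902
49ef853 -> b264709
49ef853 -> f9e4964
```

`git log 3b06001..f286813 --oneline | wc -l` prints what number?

9

Reachable from f286813: {0d6db98, 17ee902, 32d6ecd, 3b06001, 5a9aab5, 9edde8f, c6fb3a8, cf8b8fa, dfa3d3c, e732bb3, f286813}.
Reachable from 3b06001: {32d6ecd, 3b06001}.
In f286813's history but not 3b06001's: {0d6db98, 17ee902, 5a9aab5, 9edde8f, c6fb3a8, cf8b8fa, dfa3d3c, e732bb3, f286813} — 9 commits.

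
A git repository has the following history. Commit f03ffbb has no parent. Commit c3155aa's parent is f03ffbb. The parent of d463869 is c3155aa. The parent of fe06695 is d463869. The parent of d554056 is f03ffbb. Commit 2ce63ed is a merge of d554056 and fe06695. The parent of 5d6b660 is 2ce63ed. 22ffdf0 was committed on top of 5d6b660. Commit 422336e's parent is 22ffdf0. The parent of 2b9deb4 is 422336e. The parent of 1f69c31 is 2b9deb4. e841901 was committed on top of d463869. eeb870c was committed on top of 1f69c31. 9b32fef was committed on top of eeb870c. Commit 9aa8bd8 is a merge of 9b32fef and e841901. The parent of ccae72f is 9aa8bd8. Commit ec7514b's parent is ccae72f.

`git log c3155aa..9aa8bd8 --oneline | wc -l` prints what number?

Reachable from 9aa8bd8: {1f69c31, 22ffdf0, 2b9deb4, 2ce63ed, 422336e, 5d6b660, 9aa8bd8, 9b32fef, c3155aa, d463869, d554056, e841901, eeb870c, f03ffbb, fe06695}.
Reachable from c3155aa: {c3155aa, f03ffbb}.
In 9aa8bd8's history but not c3155aa's: {1f69c31, 22ffdf0, 2b9deb4, 2ce63ed, 422336e, 5d6b660, 9aa8bd8, 9b32fef, d463869, d554056, e841901, eeb870c, fe06695} — 13 commits.

13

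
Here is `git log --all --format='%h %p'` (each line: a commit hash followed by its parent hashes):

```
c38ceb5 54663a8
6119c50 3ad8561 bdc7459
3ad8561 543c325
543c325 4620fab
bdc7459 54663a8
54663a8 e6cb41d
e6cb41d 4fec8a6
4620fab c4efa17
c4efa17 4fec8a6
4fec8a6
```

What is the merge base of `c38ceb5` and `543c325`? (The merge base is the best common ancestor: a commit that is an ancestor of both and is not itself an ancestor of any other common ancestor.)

Ancestors of c38ceb5: {4fec8a6, 54663a8, c38ceb5, e6cb41d}.
Ancestors of 543c325: {4620fab, 4fec8a6, 543c325, c4efa17}.
Common ancestors: {4fec8a6}.
The only common ancestor is 4fec8a6, so it is the merge base.

4fec8a6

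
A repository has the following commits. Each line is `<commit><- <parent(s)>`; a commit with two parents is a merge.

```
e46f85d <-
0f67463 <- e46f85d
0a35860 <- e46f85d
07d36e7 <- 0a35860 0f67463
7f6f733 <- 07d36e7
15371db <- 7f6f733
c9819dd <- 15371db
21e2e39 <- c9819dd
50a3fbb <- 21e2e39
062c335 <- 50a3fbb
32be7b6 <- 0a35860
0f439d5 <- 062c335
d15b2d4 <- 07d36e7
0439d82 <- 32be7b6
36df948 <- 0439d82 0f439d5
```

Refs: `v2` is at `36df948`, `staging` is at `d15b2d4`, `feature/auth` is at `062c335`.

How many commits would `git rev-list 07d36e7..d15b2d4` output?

Reachable from d15b2d4: {07d36e7, 0a35860, 0f67463, d15b2d4, e46f85d}.
Reachable from 07d36e7: {07d36e7, 0a35860, 0f67463, e46f85d}.
In d15b2d4's history but not 07d36e7's: {d15b2d4} — 1 commit.

1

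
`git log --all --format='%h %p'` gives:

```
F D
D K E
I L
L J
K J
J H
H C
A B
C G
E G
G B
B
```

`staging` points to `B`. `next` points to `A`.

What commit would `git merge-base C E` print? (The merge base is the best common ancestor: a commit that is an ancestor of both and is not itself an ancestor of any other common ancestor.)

Ancestors of C: {B, C, G}.
Ancestors of E: {B, E, G}.
Common ancestors: {B, G}.
Among these, G is not an ancestor of any other common ancestor — it is the merge base.

G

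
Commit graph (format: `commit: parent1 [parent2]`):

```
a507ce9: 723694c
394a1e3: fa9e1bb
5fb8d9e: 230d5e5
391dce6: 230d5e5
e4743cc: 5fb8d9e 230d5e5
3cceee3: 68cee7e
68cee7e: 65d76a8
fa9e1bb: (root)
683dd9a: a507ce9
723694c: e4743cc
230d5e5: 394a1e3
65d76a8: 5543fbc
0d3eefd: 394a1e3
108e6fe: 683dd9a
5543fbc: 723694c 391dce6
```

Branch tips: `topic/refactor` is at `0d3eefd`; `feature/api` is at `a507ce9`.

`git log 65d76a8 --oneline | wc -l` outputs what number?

9

Walking parent pointers from 65d76a8: reachable set = {230d5e5, 391dce6, 394a1e3, 5543fbc, 5fb8d9e, 65d76a8, 723694c, e4743cc, fa9e1bb}.
That is 9 commits.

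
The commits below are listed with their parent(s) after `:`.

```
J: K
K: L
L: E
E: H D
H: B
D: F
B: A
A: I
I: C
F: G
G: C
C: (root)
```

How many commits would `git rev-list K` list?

Walking parent pointers from K: reachable set = {A, B, C, D, E, F, G, H, I, K, L}.
That is 11 commits.

11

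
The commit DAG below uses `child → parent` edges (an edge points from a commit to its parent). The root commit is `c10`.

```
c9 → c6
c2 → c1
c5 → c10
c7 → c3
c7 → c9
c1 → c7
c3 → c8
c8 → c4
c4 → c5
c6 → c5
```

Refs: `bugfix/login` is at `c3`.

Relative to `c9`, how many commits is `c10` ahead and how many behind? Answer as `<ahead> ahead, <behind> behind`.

0 ahead, 3 behind

Reachable from c10: {c10}.
Reachable from c9: {c10, c5, c6, c9}.
Only in c10's history (ahead): {} — 0.
Only in c9's history (behind): {c5, c6, c9} — 3.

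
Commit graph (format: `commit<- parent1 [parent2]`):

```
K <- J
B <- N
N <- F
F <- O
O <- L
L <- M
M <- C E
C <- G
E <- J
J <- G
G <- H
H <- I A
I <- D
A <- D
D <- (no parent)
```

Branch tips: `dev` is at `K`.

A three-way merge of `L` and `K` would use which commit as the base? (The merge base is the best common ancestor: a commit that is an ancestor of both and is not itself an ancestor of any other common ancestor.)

Ancestors of L: {A, C, D, E, G, H, I, J, L, M}.
Ancestors of K: {A, D, G, H, I, J, K}.
Common ancestors: {A, D, G, H, I, J}.
Among these, J is not an ancestor of any other common ancestor — it is the merge base.

J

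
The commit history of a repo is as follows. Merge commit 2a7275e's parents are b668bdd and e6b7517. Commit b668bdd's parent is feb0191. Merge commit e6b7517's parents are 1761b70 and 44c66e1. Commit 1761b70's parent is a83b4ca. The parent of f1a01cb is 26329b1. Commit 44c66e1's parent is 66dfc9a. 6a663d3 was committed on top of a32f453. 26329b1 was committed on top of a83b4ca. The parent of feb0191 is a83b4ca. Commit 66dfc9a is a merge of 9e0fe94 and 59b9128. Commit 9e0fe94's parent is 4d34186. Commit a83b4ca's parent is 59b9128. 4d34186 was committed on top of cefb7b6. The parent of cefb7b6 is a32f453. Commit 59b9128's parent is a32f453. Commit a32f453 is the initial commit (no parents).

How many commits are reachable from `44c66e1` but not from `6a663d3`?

Reachable from 44c66e1: {44c66e1, 4d34186, 59b9128, 66dfc9a, 9e0fe94, a32f453, cefb7b6}.
Reachable from 6a663d3: {6a663d3, a32f453}.
In 44c66e1's history but not 6a663d3's: {44c66e1, 4d34186, 59b9128, 66dfc9a, 9e0fe94, cefb7b6} — 6 commits.

6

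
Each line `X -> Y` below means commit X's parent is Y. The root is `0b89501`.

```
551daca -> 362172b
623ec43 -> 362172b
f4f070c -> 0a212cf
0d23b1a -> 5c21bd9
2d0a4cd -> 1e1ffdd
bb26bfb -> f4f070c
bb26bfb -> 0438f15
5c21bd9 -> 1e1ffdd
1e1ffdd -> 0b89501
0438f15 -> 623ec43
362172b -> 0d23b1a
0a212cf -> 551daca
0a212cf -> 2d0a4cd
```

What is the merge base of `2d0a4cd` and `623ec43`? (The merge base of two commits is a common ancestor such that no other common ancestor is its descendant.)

1e1ffdd

Ancestors of 2d0a4cd: {0b89501, 1e1ffdd, 2d0a4cd}.
Ancestors of 623ec43: {0b89501, 0d23b1a, 1e1ffdd, 362172b, 5c21bd9, 623ec43}.
Common ancestors: {0b89501, 1e1ffdd}.
Among these, 1e1ffdd is not an ancestor of any other common ancestor — it is the merge base.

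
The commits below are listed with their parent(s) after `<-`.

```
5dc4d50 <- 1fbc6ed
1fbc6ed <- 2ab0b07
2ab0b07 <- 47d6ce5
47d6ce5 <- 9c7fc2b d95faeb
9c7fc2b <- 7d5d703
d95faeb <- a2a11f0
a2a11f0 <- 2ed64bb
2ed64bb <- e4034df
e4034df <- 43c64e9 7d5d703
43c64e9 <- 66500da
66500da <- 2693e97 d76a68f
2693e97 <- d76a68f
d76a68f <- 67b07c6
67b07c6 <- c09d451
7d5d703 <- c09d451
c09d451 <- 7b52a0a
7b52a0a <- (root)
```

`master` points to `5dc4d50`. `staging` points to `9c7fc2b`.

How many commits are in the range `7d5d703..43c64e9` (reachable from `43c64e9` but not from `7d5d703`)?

Reachable from 43c64e9: {2693e97, 43c64e9, 66500da, 67b07c6, 7b52a0a, c09d451, d76a68f}.
Reachable from 7d5d703: {7b52a0a, 7d5d703, c09d451}.
In 43c64e9's history but not 7d5d703's: {2693e97, 43c64e9, 66500da, 67b07c6, d76a68f} — 5 commits.

5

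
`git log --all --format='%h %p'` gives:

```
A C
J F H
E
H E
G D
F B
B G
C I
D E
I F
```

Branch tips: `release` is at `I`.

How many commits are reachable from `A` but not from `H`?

Reachable from A: {A, B, C, D, E, F, G, I}.
Reachable from H: {E, H}.
In A's history but not H's: {A, B, C, D, F, G, I} — 7 commits.

7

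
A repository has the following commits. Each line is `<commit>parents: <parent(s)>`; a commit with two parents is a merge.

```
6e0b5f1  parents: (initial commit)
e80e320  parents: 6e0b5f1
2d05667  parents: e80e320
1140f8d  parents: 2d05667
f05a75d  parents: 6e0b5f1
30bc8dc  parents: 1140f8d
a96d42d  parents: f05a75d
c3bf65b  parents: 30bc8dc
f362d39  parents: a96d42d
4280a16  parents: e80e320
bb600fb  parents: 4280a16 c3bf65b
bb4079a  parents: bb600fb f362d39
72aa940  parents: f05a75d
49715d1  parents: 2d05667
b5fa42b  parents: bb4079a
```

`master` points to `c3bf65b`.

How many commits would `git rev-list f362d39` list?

Walking parent pointers from f362d39: reachable set = {6e0b5f1, a96d42d, f05a75d, f362d39}.
That is 4 commits.

4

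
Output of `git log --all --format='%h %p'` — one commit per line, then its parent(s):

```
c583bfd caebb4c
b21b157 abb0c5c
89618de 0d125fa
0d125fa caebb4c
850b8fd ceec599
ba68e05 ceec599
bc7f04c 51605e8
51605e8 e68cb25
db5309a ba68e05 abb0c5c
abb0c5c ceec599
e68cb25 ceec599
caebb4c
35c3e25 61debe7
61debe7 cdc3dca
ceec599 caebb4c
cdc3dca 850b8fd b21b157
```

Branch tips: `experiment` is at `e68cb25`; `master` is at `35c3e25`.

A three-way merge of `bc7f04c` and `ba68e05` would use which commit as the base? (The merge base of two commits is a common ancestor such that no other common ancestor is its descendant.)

Ancestors of bc7f04c: {51605e8, bc7f04c, caebb4c, ceec599, e68cb25}.
Ancestors of ba68e05: {ba68e05, caebb4c, ceec599}.
Common ancestors: {caebb4c, ceec599}.
Among these, ceec599 is not an ancestor of any other common ancestor — it is the merge base.

ceec599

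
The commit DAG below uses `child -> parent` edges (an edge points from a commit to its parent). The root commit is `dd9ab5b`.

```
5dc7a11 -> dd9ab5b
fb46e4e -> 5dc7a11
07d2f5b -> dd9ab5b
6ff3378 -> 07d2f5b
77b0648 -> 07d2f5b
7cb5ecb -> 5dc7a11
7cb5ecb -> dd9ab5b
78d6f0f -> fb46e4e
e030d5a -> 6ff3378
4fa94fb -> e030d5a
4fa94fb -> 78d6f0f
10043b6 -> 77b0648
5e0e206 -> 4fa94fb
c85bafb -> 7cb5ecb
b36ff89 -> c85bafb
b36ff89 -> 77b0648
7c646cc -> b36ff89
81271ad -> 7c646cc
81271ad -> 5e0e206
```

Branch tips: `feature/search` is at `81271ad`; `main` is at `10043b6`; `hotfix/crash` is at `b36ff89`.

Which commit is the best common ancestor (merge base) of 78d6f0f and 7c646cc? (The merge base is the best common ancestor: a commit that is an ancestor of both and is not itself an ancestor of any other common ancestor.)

5dc7a11

Ancestors of 78d6f0f: {5dc7a11, 78d6f0f, dd9ab5b, fb46e4e}.
Ancestors of 7c646cc: {07d2f5b, 5dc7a11, 77b0648, 7c646cc, 7cb5ecb, b36ff89, c85bafb, dd9ab5b}.
Common ancestors: {5dc7a11, dd9ab5b}.
Among these, 5dc7a11 is not an ancestor of any other common ancestor — it is the merge base.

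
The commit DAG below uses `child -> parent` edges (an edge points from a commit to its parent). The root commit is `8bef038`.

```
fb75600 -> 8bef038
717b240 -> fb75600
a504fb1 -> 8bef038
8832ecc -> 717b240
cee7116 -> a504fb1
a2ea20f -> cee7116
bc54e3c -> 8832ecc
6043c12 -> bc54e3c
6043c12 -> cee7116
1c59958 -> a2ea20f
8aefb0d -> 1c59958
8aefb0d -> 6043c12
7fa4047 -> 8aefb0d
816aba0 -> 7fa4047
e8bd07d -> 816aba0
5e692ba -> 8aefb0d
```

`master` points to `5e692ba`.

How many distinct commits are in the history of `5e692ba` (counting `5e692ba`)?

Walking parent pointers from 5e692ba: reachable set = {1c59958, 5e692ba, 6043c12, 717b240, 8832ecc, 8aefb0d, 8bef038, a2ea20f, a504fb1, bc54e3c, cee7116, fb75600}.
That is 12 commits.

12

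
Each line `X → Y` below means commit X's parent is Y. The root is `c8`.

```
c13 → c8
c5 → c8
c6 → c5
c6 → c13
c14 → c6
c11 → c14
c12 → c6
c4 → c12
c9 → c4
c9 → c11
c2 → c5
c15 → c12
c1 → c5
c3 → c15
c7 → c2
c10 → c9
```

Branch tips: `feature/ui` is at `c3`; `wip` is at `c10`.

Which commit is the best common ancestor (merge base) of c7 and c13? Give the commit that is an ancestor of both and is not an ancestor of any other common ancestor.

c8

Ancestors of c7: {c2, c5, c7, c8}.
Ancestors of c13: {c13, c8}.
Common ancestors: {c8}.
The only common ancestor is c8, so it is the merge base.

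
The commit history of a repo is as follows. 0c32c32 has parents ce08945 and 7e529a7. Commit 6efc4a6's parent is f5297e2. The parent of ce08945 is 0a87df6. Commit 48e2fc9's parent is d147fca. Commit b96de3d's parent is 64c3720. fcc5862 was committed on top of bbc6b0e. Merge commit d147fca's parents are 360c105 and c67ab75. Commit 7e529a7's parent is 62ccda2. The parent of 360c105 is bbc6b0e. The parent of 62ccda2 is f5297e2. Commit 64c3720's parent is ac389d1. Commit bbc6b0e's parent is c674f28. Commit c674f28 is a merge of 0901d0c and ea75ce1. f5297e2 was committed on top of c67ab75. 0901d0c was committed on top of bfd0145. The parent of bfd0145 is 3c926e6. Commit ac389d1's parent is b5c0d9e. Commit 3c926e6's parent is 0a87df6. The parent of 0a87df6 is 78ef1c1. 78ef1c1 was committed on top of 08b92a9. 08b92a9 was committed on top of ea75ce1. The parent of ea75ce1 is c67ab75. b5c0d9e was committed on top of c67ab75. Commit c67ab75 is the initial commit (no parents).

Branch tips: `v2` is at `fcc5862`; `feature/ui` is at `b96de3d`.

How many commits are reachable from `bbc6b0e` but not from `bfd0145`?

3

Reachable from bbc6b0e: {08b92a9, 0901d0c, 0a87df6, 3c926e6, 78ef1c1, bbc6b0e, bfd0145, c674f28, c67ab75, ea75ce1}.
Reachable from bfd0145: {08b92a9, 0a87df6, 3c926e6, 78ef1c1, bfd0145, c67ab75, ea75ce1}.
In bbc6b0e's history but not bfd0145's: {0901d0c, bbc6b0e, c674f28} — 3 commits.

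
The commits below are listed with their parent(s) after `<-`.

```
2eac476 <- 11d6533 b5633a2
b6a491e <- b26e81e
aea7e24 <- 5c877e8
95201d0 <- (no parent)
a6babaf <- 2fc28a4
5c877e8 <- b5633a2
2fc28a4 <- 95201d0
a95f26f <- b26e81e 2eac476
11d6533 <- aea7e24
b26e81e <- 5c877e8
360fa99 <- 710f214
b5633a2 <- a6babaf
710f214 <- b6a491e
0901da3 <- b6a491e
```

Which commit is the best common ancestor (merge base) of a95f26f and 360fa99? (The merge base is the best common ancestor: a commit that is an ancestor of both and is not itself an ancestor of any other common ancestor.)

Ancestors of a95f26f: {11d6533, 2eac476, 2fc28a4, 5c877e8, 95201d0, a6babaf, a95f26f, aea7e24, b26e81e, b5633a2}.
Ancestors of 360fa99: {2fc28a4, 360fa99, 5c877e8, 710f214, 95201d0, a6babaf, b26e81e, b5633a2, b6a491e}.
Common ancestors: {2fc28a4, 5c877e8, 95201d0, a6babaf, b26e81e, b5633a2}.
Among these, b26e81e is not an ancestor of any other common ancestor — it is the merge base.

b26e81e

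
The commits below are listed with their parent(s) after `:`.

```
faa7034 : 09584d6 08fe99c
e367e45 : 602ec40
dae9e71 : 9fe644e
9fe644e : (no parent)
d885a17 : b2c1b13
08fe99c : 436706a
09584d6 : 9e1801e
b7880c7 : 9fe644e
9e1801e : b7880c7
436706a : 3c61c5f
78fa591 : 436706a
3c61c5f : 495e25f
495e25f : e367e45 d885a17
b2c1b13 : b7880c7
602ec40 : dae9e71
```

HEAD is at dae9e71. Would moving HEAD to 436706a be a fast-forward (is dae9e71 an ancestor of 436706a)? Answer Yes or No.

Yes

A fast-forward from dae9e71 to 436706a is possible iff dae9e71 is an ancestor of 436706a.
Ancestors of 436706a: {3c61c5f, 436706a, 495e25f, 602ec40, 9fe644e, b2c1b13, b7880c7, d885a17, dae9e71, e367e45}.
dae9e71 is among them, so fast-forward is possible.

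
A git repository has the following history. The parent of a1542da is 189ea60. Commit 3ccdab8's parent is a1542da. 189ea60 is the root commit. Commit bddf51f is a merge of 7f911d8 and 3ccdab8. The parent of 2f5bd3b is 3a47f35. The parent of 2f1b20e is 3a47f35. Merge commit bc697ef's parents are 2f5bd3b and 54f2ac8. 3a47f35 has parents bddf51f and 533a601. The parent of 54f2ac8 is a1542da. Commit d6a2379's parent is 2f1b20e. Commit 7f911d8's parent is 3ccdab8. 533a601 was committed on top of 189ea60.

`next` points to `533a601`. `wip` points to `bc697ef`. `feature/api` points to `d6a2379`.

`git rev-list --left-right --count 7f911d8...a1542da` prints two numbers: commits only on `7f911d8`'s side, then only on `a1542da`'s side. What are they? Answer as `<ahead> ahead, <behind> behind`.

Reachable from 7f911d8: {189ea60, 3ccdab8, 7f911d8, a1542da}.
Reachable from a1542da: {189ea60, a1542da}.
Only in 7f911d8's history (ahead): {3ccdab8, 7f911d8} — 2.
Only in a1542da's history (behind): {} — 0.

2 ahead, 0 behind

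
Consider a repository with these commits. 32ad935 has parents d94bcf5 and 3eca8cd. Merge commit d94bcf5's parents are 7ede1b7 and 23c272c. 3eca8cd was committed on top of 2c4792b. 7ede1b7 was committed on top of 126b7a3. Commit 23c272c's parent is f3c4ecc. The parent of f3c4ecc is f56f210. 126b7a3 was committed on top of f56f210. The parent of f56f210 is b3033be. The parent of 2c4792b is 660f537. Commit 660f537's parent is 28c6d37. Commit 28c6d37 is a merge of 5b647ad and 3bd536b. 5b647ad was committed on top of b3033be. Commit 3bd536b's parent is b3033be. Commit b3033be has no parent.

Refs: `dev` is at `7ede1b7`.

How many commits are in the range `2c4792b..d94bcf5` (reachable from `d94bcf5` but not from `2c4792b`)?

Reachable from d94bcf5: {126b7a3, 23c272c, 7ede1b7, b3033be, d94bcf5, f3c4ecc, f56f210}.
Reachable from 2c4792b: {28c6d37, 2c4792b, 3bd536b, 5b647ad, 660f537, b3033be}.
In d94bcf5's history but not 2c4792b's: {126b7a3, 23c272c, 7ede1b7, d94bcf5, f3c4ecc, f56f210} — 6 commits.

6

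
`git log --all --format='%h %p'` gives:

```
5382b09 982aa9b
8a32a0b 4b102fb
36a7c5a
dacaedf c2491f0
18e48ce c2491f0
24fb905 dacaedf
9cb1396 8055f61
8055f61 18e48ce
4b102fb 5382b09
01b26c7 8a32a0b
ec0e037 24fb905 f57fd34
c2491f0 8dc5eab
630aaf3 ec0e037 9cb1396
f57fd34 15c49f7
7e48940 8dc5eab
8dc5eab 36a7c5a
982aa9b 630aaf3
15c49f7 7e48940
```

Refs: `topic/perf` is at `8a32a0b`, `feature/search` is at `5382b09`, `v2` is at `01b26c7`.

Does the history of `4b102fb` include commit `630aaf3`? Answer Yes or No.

Yes

Ancestors of 4b102fb (commits reachable by following parents): {15c49f7, 18e48ce, 24fb905, 36a7c5a, 4b102fb, 5382b09, 630aaf3, 7e48940, 8055f61, 8dc5eab, 982aa9b, 9cb1396, c2491f0, dacaedf, ec0e037, f57fd34}.
630aaf3 is in that set, so it is an ancestor of 4b102fb.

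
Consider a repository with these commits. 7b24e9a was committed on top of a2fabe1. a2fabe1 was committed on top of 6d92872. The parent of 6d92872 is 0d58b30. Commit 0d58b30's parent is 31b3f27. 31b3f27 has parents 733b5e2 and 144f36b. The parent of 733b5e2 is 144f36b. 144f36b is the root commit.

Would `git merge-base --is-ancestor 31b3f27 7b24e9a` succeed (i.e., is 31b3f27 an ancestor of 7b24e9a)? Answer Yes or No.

Yes

Ancestors of 7b24e9a (commits reachable by following parents): {0d58b30, 144f36b, 31b3f27, 6d92872, 733b5e2, 7b24e9a, a2fabe1}.
31b3f27 is in that set, so it is an ancestor of 7b24e9a.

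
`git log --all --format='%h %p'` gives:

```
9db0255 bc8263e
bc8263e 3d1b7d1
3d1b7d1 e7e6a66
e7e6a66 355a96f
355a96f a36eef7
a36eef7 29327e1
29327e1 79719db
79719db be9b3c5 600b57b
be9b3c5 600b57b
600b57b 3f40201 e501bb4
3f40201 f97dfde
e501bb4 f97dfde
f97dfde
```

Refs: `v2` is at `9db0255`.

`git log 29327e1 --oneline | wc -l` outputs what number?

7

Walking parent pointers from 29327e1: reachable set = {29327e1, 3f40201, 600b57b, 79719db, be9b3c5, e501bb4, f97dfde}.
That is 7 commits.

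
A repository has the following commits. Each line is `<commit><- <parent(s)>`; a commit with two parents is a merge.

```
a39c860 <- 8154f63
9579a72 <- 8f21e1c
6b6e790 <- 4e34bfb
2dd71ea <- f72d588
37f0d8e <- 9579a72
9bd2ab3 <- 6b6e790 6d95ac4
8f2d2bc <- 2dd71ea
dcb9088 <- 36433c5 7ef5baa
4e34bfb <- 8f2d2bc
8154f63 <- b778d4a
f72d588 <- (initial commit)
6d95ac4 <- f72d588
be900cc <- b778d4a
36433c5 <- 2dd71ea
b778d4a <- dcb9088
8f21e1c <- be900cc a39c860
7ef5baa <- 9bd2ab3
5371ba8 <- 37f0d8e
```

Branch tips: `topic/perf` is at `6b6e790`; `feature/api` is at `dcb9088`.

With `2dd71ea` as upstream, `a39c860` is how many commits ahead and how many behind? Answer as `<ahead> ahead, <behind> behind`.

11 ahead, 0 behind

Reachable from a39c860: {2dd71ea, 36433c5, 4e34bfb, 6b6e790, 6d95ac4, 7ef5baa, 8154f63, 8f2d2bc, 9bd2ab3, a39c860, b778d4a, dcb9088, f72d588}.
Reachable from 2dd71ea: {2dd71ea, f72d588}.
Only in a39c860's history (ahead): {36433c5, 4e34bfb, 6b6e790, 6d95ac4, 7ef5baa, 8154f63, 8f2d2bc, 9bd2ab3, a39c860, b778d4a, dcb9088} — 11.
Only in 2dd71ea's history (behind): {} — 0.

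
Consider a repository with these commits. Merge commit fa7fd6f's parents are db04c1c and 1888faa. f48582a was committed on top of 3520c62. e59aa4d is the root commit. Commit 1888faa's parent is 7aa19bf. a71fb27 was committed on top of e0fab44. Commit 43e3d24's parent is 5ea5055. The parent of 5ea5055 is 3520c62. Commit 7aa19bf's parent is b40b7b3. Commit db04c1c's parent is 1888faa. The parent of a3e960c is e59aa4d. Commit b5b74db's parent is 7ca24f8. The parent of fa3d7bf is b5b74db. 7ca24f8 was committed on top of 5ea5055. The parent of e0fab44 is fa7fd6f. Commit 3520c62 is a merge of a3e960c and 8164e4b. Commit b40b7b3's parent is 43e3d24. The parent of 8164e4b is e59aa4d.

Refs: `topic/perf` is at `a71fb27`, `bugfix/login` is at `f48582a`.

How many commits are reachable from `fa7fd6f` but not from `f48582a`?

Reachable from fa7fd6f: {1888faa, 3520c62, 43e3d24, 5ea5055, 7aa19bf, 8164e4b, a3e960c, b40b7b3, db04c1c, e59aa4d, fa7fd6f}.
Reachable from f48582a: {3520c62, 8164e4b, a3e960c, e59aa4d, f48582a}.
In fa7fd6f's history but not f48582a's: {1888faa, 43e3d24, 5ea5055, 7aa19bf, b40b7b3, db04c1c, fa7fd6f} — 7 commits.

7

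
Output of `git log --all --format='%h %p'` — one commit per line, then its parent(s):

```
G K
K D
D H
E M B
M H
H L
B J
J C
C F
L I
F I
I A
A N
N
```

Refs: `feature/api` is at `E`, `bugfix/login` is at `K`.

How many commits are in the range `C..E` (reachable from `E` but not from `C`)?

6

Reachable from E: {A, B, C, E, F, H, I, J, L, M, N}.
Reachable from C: {A, C, F, I, N}.
In E's history but not C's: {B, E, H, J, L, M} — 6 commits.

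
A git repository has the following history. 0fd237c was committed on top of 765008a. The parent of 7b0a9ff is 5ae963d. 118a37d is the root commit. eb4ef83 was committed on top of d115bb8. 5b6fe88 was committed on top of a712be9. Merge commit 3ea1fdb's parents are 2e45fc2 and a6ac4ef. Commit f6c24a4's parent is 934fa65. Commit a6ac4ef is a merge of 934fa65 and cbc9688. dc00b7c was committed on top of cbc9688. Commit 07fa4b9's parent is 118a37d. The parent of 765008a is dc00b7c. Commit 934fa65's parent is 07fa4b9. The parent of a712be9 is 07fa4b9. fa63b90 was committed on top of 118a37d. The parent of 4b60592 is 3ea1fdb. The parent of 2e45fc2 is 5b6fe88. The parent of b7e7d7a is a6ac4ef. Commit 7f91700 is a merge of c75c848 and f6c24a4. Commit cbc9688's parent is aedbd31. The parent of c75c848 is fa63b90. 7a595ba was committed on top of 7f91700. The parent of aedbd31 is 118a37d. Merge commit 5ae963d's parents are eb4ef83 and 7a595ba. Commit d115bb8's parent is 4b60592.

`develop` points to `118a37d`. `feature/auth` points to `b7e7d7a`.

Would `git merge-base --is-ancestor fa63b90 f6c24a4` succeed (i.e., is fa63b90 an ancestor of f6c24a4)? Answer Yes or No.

No

Ancestors of f6c24a4: {07fa4b9, 118a37d, 934fa65, f6c24a4}.
fa63b90 is not in that set, so it is not an ancestor of f6c24a4.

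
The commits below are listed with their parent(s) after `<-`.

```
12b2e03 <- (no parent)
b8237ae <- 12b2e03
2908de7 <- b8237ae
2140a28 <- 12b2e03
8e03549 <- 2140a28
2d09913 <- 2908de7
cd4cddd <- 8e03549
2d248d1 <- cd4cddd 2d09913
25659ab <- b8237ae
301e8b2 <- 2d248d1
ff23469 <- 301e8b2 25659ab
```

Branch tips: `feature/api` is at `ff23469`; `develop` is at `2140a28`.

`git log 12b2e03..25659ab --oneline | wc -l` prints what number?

Reachable from 25659ab: {12b2e03, 25659ab, b8237ae}.
Reachable from 12b2e03: {12b2e03}.
In 25659ab's history but not 12b2e03's: {25659ab, b8237ae} — 2 commits.

2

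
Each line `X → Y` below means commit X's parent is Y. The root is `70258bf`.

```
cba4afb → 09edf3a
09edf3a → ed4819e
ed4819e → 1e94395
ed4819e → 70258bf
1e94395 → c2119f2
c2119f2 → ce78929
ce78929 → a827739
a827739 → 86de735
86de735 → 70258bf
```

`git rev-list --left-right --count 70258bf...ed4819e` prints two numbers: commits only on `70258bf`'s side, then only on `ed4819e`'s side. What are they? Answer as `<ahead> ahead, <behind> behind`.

Reachable from 70258bf: {70258bf}.
Reachable from ed4819e: {1e94395, 70258bf, 86de735, a827739, c2119f2, ce78929, ed4819e}.
Only in 70258bf's history (ahead): {} — 0.
Only in ed4819e's history (behind): {1e94395, 86de735, a827739, c2119f2, ce78929, ed4819e} — 6.

0 ahead, 6 behind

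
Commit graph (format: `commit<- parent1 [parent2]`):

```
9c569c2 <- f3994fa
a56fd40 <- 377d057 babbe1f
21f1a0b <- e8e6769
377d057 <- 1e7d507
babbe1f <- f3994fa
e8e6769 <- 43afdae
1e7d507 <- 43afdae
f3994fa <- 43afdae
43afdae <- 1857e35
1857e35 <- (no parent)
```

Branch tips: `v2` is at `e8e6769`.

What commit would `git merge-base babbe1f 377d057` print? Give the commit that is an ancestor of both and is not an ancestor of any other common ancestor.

Ancestors of babbe1f: {1857e35, 43afdae, babbe1f, f3994fa}.
Ancestors of 377d057: {1857e35, 1e7d507, 377d057, 43afdae}.
Common ancestors: {1857e35, 43afdae}.
Among these, 43afdae is not an ancestor of any other common ancestor — it is the merge base.

43afdae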